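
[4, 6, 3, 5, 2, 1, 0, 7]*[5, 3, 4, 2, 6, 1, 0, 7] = [6, 0, 2, 1, 4, 3, 5, 7]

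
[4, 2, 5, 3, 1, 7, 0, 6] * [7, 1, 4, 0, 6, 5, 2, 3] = [6, 4, 5, 0, 1, 3, 7, 2]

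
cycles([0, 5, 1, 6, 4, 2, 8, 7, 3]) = (1 5 2)(3 6 8)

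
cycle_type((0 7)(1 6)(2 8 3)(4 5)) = 2^3.3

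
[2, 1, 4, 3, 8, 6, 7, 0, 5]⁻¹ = [7, 1, 0, 3, 2, 8, 5, 6, 4]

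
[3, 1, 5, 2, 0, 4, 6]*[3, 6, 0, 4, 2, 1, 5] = [4, 6, 1, 0, 3, 2, 5]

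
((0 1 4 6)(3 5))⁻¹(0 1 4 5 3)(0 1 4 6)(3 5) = (1 4 6 3 5)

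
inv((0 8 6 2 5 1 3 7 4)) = (0 4 7 3 1 5 2 6 8)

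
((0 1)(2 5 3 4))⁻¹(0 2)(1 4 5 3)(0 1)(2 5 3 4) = (0 2 3 4)(1 5)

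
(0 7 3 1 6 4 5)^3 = (0 1 5 3 4 7 6)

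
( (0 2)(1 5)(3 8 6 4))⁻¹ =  (0 2)(1 5)(3 4 6 8)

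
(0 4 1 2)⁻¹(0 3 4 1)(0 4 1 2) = (1 2 4 3)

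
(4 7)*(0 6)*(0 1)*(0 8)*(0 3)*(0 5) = (0 6 1 8 3 5)(4 7)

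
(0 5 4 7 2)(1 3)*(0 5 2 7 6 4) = (0 2 5)(1 3)(4 6)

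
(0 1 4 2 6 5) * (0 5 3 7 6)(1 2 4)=(0 2)(3 7 6)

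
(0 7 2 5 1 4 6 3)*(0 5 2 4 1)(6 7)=(0 6 3 5)(4 7)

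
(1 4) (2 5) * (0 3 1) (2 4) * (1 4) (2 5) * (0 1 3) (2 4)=(1 5 3 2 4) 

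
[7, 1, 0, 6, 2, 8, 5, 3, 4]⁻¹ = [2, 1, 4, 7, 8, 6, 3, 0, 5]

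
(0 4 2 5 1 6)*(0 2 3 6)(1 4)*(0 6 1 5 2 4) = (0 5)(1 6 4 3)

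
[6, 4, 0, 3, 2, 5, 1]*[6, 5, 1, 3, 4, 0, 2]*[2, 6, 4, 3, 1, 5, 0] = [4, 1, 0, 3, 6, 2, 5]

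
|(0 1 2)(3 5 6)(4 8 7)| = 3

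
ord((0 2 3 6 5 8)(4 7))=6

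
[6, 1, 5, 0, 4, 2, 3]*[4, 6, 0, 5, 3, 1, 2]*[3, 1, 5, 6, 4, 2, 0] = [5, 0, 1, 4, 6, 3, 2]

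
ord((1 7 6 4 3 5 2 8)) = 8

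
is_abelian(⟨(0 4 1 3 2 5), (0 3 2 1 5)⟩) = no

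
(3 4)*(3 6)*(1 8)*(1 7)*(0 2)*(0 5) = (0 2 5)(1 8 7)(3 4 6)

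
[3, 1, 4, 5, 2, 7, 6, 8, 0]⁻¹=[8, 1, 4, 0, 2, 3, 6, 5, 7]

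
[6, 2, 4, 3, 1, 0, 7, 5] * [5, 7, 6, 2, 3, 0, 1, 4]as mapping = [0→1, 1→6, 2→3, 3→2, 4→7, 5→5, 6→4, 7→0]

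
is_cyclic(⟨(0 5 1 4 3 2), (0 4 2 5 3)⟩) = no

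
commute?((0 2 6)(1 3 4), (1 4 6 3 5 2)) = no:(0 2 6)(1 3 4)*(1 4 6 3 5 2) = (0 1 5 2 3 6), (1 4 6 3 5 2)*(0 2 6)(1 3 4) = (0 2 3 5 6 4)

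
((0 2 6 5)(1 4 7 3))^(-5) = (0 5 6 2)(1 3 7 4)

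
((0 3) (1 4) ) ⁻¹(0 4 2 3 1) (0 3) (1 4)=(0 4 3 1 2) 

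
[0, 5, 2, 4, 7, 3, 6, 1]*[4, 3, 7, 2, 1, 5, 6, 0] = [4, 5, 7, 1, 0, 2, 6, 3]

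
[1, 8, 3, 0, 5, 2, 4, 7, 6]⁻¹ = [3, 0, 5, 2, 6, 4, 8, 7, 1]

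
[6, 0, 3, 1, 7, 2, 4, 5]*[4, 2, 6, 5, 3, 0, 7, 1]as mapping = [0→7, 1→4, 2→5, 3→2, 4→1, 5→6, 6→3, 7→0]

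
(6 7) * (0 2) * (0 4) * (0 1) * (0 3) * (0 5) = (0 2 4 1 3 5)(6 7)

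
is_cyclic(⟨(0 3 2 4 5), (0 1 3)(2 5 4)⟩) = no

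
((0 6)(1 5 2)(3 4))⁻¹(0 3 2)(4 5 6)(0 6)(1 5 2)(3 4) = (0 3 2)(1 6 4)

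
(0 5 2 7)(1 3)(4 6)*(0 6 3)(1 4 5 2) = (0 2 7 6 5 1)(3 4)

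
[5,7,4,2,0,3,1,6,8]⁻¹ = [4,6,3,5,2,0,7,1,8]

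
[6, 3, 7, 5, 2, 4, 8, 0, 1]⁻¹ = [7, 8, 4, 1, 5, 3, 0, 2, 6]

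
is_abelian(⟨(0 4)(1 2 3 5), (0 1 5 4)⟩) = no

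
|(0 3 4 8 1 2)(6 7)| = 6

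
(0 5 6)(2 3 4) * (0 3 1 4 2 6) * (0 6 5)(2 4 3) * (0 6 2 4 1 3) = (0 6 4 5 2 3 1)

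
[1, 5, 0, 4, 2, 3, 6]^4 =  [4, 2, 3, 1, 5, 0, 6]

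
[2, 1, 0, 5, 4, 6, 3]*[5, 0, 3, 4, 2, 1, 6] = [3, 0, 5, 1, 2, 6, 4]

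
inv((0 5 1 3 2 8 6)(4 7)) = (0 6 8 2 3 1 5)(4 7)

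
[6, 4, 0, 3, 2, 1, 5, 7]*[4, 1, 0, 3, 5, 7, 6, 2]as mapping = [0→6, 1→5, 2→4, 3→3, 4→0, 5→1, 6→7, 7→2]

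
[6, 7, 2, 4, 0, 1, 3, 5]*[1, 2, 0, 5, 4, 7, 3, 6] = [3, 6, 0, 4, 1, 2, 5, 7]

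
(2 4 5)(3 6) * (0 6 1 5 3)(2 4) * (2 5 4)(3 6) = (0 3 1 4 6)(2 5)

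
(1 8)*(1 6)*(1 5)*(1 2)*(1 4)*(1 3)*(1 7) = (1 8 6 5 2 4 3 7)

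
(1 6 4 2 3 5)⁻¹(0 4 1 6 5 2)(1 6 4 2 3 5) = (0 2 6 4 1 3)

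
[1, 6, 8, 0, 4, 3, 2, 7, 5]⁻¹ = [3, 0, 6, 5, 4, 8, 1, 7, 2]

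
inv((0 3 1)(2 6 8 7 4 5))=(0 1 3)(2 5 4 7 8 6)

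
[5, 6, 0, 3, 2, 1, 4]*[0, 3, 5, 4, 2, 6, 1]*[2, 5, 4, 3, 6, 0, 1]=[1, 5, 2, 6, 0, 3, 4]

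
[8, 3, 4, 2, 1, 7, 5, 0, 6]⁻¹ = [7, 4, 3, 1, 2, 6, 8, 5, 0]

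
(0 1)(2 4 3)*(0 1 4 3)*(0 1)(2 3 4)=(0 2 4 1)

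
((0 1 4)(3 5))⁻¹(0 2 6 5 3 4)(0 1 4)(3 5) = (0 1 2 6 3 5)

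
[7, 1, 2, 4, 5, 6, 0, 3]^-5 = [7, 1, 2, 4, 5, 6, 0, 3]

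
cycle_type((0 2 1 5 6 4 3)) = 7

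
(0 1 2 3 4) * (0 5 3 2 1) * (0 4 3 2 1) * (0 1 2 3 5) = (0 4)(3 5)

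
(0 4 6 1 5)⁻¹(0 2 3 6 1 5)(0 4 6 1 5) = (0 4 2 3 1 5)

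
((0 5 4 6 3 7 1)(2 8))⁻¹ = (0 1 7 3 6 4 5)(2 8)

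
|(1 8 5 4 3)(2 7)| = 10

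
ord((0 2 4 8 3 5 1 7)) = 8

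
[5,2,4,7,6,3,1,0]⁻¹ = [7,6,1,5,2,0,4,3]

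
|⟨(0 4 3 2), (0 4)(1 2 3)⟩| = 120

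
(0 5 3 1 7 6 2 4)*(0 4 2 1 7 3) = (0 5)(1 3 7 6)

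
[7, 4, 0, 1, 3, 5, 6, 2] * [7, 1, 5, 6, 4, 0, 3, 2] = [2, 4, 7, 1, 6, 0, 3, 5]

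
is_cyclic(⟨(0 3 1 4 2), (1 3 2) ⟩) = no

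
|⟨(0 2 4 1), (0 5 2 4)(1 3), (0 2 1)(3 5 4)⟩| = 720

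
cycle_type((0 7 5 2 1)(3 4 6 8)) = 4.5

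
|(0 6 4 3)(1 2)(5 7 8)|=12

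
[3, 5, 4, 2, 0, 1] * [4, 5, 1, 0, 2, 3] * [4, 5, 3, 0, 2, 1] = [4, 0, 3, 5, 2, 1]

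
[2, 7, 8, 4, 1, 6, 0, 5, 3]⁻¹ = [6, 4, 0, 8, 3, 7, 5, 1, 2]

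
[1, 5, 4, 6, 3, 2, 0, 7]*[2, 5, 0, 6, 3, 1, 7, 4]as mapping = [0→5, 1→1, 2→3, 3→7, 4→6, 5→0, 6→2, 7→4]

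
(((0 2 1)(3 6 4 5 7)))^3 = (3 5 6 7 4)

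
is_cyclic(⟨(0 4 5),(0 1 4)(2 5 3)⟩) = no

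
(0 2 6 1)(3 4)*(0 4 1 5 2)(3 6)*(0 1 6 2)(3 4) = (0 1 3 6 5)(2 4)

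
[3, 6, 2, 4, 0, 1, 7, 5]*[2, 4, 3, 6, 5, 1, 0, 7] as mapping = [0→6, 1→0, 2→3, 3→5, 4→2, 5→4, 6→7, 7→1] 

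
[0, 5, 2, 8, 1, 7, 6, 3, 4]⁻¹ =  [0, 4, 2, 7, 8, 1, 6, 5, 3]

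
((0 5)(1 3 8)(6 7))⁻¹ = (0 5)(1 8 3)(6 7)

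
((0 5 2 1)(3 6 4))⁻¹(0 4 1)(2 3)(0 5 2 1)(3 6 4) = (0 5 3)(1 6)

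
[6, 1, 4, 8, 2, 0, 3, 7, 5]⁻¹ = [5, 1, 4, 6, 2, 8, 0, 7, 3]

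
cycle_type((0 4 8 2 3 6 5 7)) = 8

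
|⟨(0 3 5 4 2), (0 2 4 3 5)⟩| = 60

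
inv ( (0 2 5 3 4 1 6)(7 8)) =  (0 6 1 4 3 5 2)(7 8)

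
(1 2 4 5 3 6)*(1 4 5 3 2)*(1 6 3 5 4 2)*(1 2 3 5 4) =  (1 6 3 5 2)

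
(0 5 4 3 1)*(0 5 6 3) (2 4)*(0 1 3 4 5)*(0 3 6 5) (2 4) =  (0 5 4 1 3 6 2) 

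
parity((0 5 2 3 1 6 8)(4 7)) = odd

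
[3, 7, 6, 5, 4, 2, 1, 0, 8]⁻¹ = [7, 6, 5, 0, 4, 3, 2, 1, 8]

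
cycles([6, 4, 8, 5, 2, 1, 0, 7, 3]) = (0 6)(1 4 2 8 3 5)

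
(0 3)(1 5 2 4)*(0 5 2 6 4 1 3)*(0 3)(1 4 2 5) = (0 3 1 5 6 2 4)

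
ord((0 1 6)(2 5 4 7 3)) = 15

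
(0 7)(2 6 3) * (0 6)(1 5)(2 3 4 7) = (0 2)(1 5)(4 7 6)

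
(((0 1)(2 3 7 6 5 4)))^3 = (0 1)(2 6)(3 5)(4 7)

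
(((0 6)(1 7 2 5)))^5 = (0 6)(1 7 2 5)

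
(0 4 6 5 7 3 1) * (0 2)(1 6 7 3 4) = (0 1 2)(3 6 5)(4 7)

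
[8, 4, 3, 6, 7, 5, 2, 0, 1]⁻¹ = [7, 8, 6, 2, 1, 5, 3, 4, 0]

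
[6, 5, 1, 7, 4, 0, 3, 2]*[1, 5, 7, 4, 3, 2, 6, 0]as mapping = [0→6, 1→2, 2→5, 3→0, 4→3, 5→1, 6→4, 7→7]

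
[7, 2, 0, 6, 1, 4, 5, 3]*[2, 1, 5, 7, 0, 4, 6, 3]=[3, 5, 2, 6, 1, 0, 4, 7]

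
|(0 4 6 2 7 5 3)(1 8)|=14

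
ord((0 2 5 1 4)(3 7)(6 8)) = 10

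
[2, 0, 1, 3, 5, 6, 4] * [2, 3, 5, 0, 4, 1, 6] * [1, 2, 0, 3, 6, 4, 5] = [4, 0, 3, 1, 2, 5, 6]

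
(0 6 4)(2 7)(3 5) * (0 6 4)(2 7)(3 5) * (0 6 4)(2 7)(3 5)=(2 7)(3 5)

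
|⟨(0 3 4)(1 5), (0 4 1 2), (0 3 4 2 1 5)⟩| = 720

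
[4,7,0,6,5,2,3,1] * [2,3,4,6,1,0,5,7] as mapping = [0→1,1→7,2→2,3→5,4→0,5→4,6→6,7→3] 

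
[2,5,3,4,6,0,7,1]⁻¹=[5,7,0,2,3,1,4,6]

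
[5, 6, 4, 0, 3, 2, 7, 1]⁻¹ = [3, 7, 5, 4, 2, 0, 1, 6]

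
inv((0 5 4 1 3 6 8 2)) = (0 2 8 6 3 1 4 5)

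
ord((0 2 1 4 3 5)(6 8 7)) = 6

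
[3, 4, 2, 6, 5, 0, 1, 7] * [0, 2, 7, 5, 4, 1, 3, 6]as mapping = [0→5, 1→4, 2→7, 3→3, 4→1, 5→0, 6→2, 7→6]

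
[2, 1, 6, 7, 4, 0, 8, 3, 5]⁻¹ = [5, 1, 0, 7, 4, 8, 2, 3, 6]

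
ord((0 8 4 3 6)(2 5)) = 10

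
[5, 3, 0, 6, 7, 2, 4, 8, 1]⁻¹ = [2, 8, 5, 1, 6, 0, 3, 4, 7]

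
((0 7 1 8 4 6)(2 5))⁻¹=(0 6 4 8 1 7)(2 5)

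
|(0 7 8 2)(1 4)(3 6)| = 4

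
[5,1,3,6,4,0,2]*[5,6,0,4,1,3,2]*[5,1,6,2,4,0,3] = [2,3,4,6,1,0,5]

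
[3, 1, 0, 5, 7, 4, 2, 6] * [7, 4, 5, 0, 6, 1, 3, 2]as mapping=[0→0, 1→4, 2→7, 3→1, 4→2, 5→6, 6→5, 7→3]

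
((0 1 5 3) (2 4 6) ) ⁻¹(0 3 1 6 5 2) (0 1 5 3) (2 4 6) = (0 5 2 3 4 1) 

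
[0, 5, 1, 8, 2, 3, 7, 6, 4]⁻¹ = [0, 2, 4, 5, 8, 1, 7, 6, 3]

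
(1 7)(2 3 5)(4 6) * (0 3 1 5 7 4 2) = (0 3 7 5)(1 4 6 2)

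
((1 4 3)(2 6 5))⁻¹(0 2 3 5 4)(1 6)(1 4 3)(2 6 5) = (0 6 1 2 3)(4 5)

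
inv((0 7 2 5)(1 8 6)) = (0 5 2 7)(1 6 8)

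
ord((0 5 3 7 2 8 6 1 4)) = 9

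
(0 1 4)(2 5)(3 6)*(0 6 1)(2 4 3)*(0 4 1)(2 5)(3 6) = (0 4 3)(1 6 5)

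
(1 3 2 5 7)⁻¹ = (1 7 5 2 3)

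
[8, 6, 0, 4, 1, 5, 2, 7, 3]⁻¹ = [2, 4, 6, 8, 3, 5, 1, 7, 0]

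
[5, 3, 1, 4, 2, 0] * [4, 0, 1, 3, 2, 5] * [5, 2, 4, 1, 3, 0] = [0, 1, 5, 4, 2, 3]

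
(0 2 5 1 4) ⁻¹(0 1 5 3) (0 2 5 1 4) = (1 3 2 4) 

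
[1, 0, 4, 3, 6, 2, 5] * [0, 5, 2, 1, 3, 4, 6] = [5, 0, 3, 1, 6, 2, 4]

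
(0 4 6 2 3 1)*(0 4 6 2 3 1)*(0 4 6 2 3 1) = (0 2) (1 6) (3 4) 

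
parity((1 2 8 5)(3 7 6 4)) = even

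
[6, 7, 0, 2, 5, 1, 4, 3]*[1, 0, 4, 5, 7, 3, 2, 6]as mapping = [0→2, 1→6, 2→1, 3→4, 4→3, 5→0, 6→7, 7→5]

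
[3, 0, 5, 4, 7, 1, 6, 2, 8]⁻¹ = [1, 5, 7, 0, 3, 2, 6, 4, 8]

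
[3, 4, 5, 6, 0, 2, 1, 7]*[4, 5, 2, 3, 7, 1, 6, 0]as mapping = [0→3, 1→7, 2→1, 3→6, 4→4, 5→2, 6→5, 7→0]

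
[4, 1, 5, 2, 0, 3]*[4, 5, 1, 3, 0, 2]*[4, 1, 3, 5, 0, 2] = [4, 2, 3, 1, 0, 5]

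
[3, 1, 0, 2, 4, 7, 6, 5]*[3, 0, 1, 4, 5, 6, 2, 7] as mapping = [0→4, 1→0, 2→3, 3→1, 4→5, 5→7, 6→2, 7→6] 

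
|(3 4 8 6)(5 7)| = 4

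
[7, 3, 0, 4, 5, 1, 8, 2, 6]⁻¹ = [2, 5, 7, 1, 3, 4, 8, 0, 6]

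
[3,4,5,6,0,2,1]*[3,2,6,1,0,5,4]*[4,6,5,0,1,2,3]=[6,4,2,1,0,3,5]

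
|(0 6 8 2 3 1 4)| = 7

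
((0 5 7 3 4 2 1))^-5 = (0 7 4 1 5 3 2)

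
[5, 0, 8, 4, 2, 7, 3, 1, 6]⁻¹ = [1, 7, 4, 6, 3, 0, 8, 5, 2]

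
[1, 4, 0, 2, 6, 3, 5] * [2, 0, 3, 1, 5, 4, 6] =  [0, 5, 2, 3, 6, 1, 4]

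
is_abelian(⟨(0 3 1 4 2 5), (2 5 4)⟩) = no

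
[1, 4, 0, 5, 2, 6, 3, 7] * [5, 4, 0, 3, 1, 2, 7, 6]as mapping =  [0→4, 1→1, 2→5, 3→2, 4→0, 5→7, 6→3, 7→6]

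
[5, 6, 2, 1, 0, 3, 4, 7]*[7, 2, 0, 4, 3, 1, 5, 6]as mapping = [0→1, 1→5, 2→0, 3→2, 4→7, 5→4, 6→3, 7→6]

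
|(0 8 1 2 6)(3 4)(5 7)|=10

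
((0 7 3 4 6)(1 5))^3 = (0 4 7 6 3)(1 5)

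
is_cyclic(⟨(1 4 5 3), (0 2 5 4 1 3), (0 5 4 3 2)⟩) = no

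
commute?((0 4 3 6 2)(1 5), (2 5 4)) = no:(0 4 3 6 2)(1 5) * (2 5 4) = (0 2)(1 4 3 6 5), (2 5 4) * (0 4 3 6 2)(1 5) = (0 4)(1 5 3 6 2)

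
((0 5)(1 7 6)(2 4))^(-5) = (0 5)(1 7 6)(2 4)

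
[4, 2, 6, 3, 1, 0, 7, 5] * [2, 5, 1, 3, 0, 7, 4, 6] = [0, 1, 4, 3, 5, 2, 6, 7]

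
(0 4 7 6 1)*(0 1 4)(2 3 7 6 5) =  (2 3 7 5)(4 6)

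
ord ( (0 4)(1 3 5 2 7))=10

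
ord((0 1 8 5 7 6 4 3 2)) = 9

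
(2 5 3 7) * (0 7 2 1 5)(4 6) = (0 7 1 5 3 2)(4 6)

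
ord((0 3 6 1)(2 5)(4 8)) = 4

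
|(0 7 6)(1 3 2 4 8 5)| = 6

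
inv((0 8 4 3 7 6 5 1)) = (0 1 5 6 7 3 4 8)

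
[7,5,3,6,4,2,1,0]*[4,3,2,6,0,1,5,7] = [7,1,6,5,0,2,3,4]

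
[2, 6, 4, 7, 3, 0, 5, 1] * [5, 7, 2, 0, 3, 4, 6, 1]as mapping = [0→2, 1→6, 2→3, 3→1, 4→0, 5→5, 6→4, 7→7]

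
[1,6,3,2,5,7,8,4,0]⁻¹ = [8,0,3,2,7,4,1,5,6]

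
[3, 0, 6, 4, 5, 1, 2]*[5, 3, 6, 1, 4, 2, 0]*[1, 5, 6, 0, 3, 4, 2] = [5, 4, 1, 3, 6, 0, 2]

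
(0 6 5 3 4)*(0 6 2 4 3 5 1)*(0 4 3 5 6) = (0 2 3 5 6 1 4)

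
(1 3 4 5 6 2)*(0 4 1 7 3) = (0 4 5 6 2 7 3 1)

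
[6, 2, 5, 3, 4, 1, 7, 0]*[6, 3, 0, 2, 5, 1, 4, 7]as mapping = [0→4, 1→0, 2→1, 3→2, 4→5, 5→3, 6→7, 7→6]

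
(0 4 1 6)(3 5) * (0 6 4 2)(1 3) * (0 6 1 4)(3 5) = (0 2 6 1)(4 5)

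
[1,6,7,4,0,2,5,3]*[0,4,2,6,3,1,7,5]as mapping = [0→4,1→7,2→5,3→3,4→0,5→2,6→1,7→6]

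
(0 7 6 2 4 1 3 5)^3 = (0 2 3 7 4 5 6 1)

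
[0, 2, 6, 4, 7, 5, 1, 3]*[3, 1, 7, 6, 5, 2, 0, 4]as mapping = [0→3, 1→7, 2→0, 3→5, 4→4, 5→2, 6→1, 7→6]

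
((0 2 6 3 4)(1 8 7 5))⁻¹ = (0 4 3 6 2)(1 5 7 8)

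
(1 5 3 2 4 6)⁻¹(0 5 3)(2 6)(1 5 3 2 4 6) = (0 3 2)(1 4)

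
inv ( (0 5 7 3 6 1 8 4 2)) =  (0 2 4 8 1 6 3 7 5)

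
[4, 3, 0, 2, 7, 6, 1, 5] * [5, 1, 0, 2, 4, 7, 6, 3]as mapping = [0→4, 1→2, 2→5, 3→0, 4→3, 5→6, 6→1, 7→7]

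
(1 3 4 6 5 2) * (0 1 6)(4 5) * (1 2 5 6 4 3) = (0 2 4)(3 6)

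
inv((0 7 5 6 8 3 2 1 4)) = (0 4 1 2 3 8 6 5 7)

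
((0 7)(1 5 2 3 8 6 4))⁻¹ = (0 7)(1 4 6 8 3 2 5)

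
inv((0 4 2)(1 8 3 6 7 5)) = (0 2 4)(1 5 7 6 3 8)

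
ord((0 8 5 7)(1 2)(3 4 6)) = 12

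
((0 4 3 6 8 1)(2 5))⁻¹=(0 1 8 6 3 4)(2 5)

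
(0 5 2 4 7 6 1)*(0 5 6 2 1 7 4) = (0 6 7 2)(1 5)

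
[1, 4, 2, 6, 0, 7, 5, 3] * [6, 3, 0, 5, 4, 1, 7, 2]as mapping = [0→3, 1→4, 2→0, 3→7, 4→6, 5→2, 6→1, 7→5]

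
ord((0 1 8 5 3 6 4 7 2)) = 9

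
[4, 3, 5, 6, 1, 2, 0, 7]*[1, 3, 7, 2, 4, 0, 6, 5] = [4, 2, 0, 6, 3, 7, 1, 5]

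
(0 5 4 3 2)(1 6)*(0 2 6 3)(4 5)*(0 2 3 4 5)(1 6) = (0 5)(1 4 2 3)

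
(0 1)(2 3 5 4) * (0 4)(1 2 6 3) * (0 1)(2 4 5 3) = (0 4 6 2)(1 5)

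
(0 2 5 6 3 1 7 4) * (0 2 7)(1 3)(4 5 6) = (0 7 5 4 2 6 1)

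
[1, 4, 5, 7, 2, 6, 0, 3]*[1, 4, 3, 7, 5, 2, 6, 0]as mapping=[0→4, 1→5, 2→2, 3→0, 4→3, 5→6, 6→1, 7→7]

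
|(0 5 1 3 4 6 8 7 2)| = 9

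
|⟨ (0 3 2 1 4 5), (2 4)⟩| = 72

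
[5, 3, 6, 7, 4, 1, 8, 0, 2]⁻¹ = [7, 5, 8, 1, 4, 0, 2, 3, 6]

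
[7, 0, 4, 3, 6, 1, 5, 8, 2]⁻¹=[1, 5, 8, 3, 2, 6, 4, 0, 7]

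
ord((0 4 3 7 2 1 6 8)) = 8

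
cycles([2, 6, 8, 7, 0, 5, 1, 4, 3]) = (0 2 8 3 7 4) (1 6) 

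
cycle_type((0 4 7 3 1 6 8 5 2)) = 9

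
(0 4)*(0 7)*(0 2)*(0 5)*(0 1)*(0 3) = (0 4 7 2 5 1 3)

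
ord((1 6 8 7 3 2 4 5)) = 8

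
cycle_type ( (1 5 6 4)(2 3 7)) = 3.4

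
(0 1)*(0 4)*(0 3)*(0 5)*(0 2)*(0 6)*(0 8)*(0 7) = (0 1 4 3 5 2 6 8 7)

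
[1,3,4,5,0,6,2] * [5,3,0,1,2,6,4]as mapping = [0→3,1→1,2→2,3→6,4→5,5→4,6→0]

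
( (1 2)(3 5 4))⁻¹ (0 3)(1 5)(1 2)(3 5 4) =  (0 5)(2 4)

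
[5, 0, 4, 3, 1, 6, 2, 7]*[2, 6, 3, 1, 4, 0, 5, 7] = [0, 2, 4, 1, 6, 5, 3, 7]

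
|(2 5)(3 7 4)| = 6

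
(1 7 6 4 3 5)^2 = (1 6 3)(4 5 7)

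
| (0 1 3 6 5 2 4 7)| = 8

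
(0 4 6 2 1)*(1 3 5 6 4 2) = (0 2 3 5 6 1)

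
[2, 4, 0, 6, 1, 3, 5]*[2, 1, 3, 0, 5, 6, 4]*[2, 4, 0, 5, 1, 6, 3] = [5, 6, 0, 1, 4, 2, 3]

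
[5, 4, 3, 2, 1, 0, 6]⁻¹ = [5, 4, 3, 2, 1, 0, 6]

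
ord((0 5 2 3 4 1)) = 6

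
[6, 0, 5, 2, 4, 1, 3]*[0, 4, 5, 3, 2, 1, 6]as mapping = [0→6, 1→0, 2→1, 3→5, 4→2, 5→4, 6→3]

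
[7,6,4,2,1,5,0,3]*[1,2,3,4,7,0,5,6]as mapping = [0→6,1→5,2→7,3→3,4→2,5→0,6→1,7→4]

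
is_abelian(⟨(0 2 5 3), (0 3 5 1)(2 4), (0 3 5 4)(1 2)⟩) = no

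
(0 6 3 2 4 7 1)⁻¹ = (0 1 7 4 2 3 6)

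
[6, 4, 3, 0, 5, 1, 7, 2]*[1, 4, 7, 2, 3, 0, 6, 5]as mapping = [0→6, 1→3, 2→2, 3→1, 4→0, 5→4, 6→5, 7→7]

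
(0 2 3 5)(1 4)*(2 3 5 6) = (0 3 6 2 5)(1 4)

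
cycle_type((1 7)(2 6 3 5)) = 2.4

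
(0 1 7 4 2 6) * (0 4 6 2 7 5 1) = (1 5)(4 7 6)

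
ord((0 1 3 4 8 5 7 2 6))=9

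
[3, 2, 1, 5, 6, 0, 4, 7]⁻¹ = [5, 2, 1, 0, 6, 3, 4, 7]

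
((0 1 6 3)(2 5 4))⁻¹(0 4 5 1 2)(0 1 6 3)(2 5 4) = (1 2 4 6 5)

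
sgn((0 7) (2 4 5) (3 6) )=1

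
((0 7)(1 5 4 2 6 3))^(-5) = (0 7)(1 5 4 2 6 3)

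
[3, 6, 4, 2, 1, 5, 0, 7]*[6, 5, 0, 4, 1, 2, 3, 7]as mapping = [0→4, 1→3, 2→1, 3→0, 4→5, 5→2, 6→6, 7→7]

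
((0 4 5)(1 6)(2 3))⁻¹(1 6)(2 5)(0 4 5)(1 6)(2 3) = (0 3)(1 6)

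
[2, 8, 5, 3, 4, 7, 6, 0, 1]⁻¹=[7, 8, 0, 3, 4, 2, 6, 5, 1]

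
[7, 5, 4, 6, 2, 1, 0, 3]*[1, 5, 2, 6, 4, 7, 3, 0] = [0, 7, 4, 3, 2, 5, 1, 6]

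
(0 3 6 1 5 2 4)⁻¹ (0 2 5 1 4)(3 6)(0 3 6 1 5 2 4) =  (0 3 4 2 5)(1 6)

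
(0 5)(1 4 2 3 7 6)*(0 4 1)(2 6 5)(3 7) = (0 2 7 5 4 6)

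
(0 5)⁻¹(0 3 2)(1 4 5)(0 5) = (0 1 4)(2 5 3)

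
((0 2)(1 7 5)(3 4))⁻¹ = (0 2)(1 5 7)(3 4)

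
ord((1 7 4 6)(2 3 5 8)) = 4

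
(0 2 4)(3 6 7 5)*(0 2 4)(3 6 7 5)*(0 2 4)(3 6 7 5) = (3 5 7 6)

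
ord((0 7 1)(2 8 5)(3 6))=6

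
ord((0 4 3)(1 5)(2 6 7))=6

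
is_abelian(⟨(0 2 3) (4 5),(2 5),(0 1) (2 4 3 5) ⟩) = no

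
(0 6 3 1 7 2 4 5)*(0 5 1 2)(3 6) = (0 3 2 4 1 7)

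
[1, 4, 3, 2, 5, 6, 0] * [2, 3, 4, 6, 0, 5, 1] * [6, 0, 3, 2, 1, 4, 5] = [2, 6, 5, 1, 4, 0, 3]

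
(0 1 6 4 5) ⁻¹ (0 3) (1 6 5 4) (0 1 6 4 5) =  (0 5 6 4) (1 3) 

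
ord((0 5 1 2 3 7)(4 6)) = 6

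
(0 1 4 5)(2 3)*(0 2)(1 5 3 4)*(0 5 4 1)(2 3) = (0 4 2 1)(3 5)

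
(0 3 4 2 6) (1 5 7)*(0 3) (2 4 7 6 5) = (1 2 5 6 3 7) 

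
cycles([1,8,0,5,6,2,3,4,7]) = (0 1 8 7 4 6 3 5 2) 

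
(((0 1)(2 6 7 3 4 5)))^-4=(2 7 4)(3 5 6)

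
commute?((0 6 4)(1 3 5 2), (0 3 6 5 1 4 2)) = no:(0 6 4)(1 3 5 2)*(0 3 6 5 1 4 2) = (0 5)(1 6 2 4 3), (0 3 6 5 1 4 2)*(0 6 4)(1 3 5 2) = (0 5 3 4 1)(2 6)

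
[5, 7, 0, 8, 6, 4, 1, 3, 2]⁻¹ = [2, 6, 8, 7, 5, 0, 4, 1, 3]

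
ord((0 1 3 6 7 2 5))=7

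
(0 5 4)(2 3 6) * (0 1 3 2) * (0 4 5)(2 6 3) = (1 2 6 4)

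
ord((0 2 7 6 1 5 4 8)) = 8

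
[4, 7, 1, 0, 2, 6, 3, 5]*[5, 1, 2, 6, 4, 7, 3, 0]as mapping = [0→4, 1→0, 2→1, 3→5, 4→2, 5→3, 6→6, 7→7]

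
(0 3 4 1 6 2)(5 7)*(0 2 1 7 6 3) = (1 3 4 7 5 6)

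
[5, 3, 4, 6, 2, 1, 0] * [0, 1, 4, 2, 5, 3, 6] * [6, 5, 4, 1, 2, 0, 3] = [1, 4, 0, 3, 2, 5, 6]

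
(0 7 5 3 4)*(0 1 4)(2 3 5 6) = (0 7 6 2 3)(1 4)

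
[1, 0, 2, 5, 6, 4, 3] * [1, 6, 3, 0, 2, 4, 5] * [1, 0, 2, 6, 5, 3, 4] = [4, 0, 6, 5, 3, 2, 1]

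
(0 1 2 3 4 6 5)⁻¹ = (0 5 6 4 3 2 1)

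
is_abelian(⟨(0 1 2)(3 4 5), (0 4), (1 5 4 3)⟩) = no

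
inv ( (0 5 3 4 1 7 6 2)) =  (0 2 6 7 1 4 3 5)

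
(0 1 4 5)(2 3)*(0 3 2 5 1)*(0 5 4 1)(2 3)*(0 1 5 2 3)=(0 2)(1 5 3 4)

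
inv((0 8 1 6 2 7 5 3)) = (0 3 5 7 2 6 1 8)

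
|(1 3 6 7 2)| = 5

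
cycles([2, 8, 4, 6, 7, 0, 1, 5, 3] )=(0 2 4 7 5)(1 8 3 6)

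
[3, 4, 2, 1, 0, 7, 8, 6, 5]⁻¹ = [4, 3, 2, 0, 1, 8, 7, 5, 6]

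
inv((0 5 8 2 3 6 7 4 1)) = (0 1 4 7 6 3 2 8 5)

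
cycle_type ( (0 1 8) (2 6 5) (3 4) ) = 2.3^2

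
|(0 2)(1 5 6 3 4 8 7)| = 14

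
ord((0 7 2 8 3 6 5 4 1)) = 9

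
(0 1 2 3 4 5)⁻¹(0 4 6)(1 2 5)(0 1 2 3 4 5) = (0 2 3)(1 5 6)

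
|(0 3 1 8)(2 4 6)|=12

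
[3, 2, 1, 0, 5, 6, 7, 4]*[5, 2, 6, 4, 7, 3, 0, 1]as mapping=[0→4, 1→6, 2→2, 3→5, 4→3, 5→0, 6→1, 7→7]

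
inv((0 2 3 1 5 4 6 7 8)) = (0 8 7 6 4 5 1 3 2)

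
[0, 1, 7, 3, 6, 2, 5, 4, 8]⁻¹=[0, 1, 5, 3, 7, 6, 4, 2, 8]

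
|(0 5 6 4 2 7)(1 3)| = 6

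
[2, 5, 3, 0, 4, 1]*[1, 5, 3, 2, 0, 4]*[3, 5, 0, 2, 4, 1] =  [2, 4, 0, 5, 3, 1]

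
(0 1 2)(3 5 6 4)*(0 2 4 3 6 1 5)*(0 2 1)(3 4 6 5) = (0 3 2 1 6 4 5)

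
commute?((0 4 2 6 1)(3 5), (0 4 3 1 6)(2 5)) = no:(0 4 2 6 1)(3 5)*(0 4 3 1 6)(2 5) = (0 3 2)(1 4 5), (0 4 3 1 6)(2 5)*(0 4 2 6 1)(3 5) = (0 2 3)(4 5 6)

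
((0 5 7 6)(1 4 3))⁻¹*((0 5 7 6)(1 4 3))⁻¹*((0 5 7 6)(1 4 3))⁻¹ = (0 5 7 6)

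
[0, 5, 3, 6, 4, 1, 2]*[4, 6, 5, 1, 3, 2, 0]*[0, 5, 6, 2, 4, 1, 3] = [4, 6, 5, 0, 2, 3, 1]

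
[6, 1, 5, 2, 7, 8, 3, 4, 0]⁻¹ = [8, 1, 3, 6, 7, 2, 0, 4, 5]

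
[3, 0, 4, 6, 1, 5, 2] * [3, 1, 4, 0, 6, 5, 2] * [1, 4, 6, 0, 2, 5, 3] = [1, 0, 3, 6, 4, 5, 2]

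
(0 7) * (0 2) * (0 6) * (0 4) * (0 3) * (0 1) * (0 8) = (0 7 2 6 4 3 1 8)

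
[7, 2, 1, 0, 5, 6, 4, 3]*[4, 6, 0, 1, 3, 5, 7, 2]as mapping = [0→2, 1→0, 2→6, 3→4, 4→5, 5→7, 6→3, 7→1]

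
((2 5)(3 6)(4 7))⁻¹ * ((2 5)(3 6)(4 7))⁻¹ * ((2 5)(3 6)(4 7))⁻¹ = (2 5)(3 6)(4 7)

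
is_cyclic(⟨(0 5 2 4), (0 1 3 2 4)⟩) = no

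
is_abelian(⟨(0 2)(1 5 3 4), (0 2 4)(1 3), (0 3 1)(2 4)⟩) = no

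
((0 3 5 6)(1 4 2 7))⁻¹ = (0 6 5 3)(1 7 2 4)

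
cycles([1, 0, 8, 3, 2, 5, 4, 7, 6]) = (0 1)(2 8 6 4)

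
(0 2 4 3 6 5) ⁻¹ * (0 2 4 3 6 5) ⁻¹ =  (0 6 4) (2 5 3) 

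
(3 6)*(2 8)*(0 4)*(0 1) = (0 4 1) (2 8) (3 6) 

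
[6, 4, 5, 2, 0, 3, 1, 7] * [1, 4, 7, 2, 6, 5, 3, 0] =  [3, 6, 5, 7, 1, 2, 4, 0]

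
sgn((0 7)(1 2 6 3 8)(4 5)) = 1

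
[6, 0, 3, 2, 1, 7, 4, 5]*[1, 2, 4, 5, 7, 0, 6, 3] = [6, 1, 5, 4, 2, 3, 7, 0]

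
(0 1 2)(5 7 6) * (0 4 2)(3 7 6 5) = (0 1)(2 4)(3 7 5 6)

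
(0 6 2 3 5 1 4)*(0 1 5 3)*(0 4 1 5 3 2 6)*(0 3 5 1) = (0 3 2 4 1)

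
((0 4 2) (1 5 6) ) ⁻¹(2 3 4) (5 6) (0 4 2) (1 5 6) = (0 3 2) (1 6) 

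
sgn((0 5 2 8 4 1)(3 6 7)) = -1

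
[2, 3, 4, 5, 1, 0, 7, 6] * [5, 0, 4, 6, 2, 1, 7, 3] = [4, 6, 2, 1, 0, 5, 3, 7]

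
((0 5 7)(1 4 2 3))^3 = (1 3 2 4)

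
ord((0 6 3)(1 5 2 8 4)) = 15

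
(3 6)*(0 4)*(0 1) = (0 4 1)(3 6)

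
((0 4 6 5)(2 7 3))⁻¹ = (0 5 6 4)(2 3 7)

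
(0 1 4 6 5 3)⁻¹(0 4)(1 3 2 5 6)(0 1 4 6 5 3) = (0 2 3 5 4)(1 6)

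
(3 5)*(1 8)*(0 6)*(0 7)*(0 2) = (0 6 7 2) (1 8) (3 5) 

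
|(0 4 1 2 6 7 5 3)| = 8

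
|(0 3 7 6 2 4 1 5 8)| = 9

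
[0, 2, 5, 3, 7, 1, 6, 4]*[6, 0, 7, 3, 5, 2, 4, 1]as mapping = [0→6, 1→7, 2→2, 3→3, 4→1, 5→0, 6→4, 7→5]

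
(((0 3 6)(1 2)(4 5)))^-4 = (0 6 3)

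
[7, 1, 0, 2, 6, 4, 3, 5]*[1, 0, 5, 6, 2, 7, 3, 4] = [4, 0, 1, 5, 3, 2, 6, 7] 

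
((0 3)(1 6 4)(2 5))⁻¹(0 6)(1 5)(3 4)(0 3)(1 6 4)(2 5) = (0 1)(2 6)(3 4)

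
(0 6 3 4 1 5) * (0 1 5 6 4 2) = (0 4 5 1 6 3 2) 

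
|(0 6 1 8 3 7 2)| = 7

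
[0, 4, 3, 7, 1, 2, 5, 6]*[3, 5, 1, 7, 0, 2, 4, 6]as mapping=[0→3, 1→0, 2→7, 3→6, 4→5, 5→1, 6→2, 7→4]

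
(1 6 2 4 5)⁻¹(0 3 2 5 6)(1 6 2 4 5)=(0 3 4 1 2)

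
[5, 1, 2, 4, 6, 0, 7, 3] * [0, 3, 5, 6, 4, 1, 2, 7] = [1, 3, 5, 4, 2, 0, 7, 6]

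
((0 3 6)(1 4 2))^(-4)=(0 6 3)(1 2 4)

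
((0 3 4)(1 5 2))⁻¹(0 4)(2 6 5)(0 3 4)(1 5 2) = (0 3)(1 6 2)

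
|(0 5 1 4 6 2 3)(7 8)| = 14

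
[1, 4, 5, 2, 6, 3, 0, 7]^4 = [0, 1, 5, 2, 4, 3, 6, 7]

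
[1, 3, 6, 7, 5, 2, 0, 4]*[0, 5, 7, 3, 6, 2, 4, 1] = [5, 3, 4, 1, 2, 7, 0, 6]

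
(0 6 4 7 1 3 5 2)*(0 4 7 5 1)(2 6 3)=(0 3 1 2 4 5 6 7)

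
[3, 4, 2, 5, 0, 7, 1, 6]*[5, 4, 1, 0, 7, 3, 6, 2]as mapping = [0→0, 1→7, 2→1, 3→3, 4→5, 5→2, 6→4, 7→6]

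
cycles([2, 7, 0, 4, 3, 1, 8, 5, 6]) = (0 2)(1 7 5)(3 4)(6 8)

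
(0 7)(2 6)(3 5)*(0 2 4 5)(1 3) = (0 7 2 6 4 5 1 3)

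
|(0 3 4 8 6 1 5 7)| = 8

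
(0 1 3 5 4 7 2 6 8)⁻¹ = (0 8 6 2 7 4 5 3 1)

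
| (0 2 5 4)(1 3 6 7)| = 4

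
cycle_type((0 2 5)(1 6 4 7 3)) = 3.5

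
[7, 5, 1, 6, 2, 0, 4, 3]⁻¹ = [5, 2, 4, 7, 6, 1, 3, 0]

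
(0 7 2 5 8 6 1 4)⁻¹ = (0 4 1 6 8 5 2 7)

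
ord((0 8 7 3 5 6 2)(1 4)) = 14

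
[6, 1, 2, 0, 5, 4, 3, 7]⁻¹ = [3, 1, 2, 6, 5, 4, 0, 7]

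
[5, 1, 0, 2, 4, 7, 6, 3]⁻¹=[2, 1, 3, 7, 4, 0, 6, 5]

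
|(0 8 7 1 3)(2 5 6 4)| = 20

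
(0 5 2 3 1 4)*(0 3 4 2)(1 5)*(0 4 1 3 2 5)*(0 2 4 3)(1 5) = (2 5 3)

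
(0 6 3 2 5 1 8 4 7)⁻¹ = (0 7 4 8 1 5 2 3 6)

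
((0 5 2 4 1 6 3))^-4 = (0 4 3 2 6 5 1)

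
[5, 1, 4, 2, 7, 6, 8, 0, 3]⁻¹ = [7, 1, 3, 8, 2, 0, 5, 4, 6]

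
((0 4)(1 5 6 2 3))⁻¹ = (0 4)(1 3 2 6 5)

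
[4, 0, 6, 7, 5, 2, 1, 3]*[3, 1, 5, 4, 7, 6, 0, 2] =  [7, 3, 0, 2, 6, 5, 1, 4]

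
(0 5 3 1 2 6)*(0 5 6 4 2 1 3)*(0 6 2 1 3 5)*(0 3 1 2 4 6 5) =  (0 4 2 6 3)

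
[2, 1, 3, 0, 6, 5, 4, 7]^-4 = [3, 1, 0, 2, 4, 5, 6, 7]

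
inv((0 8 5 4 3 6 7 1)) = (0 1 7 6 3 4 5 8)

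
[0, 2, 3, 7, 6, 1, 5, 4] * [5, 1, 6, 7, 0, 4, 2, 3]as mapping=[0→5, 1→6, 2→7, 3→3, 4→2, 5→1, 6→4, 7→0]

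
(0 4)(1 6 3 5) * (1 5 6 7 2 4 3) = (0 3 6 1 7 2 4)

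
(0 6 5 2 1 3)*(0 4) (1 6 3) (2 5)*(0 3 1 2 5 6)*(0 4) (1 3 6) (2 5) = (0 3) (1 5) (2 4 6) 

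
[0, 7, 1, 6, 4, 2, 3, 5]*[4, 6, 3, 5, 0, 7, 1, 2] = [4, 2, 6, 1, 0, 3, 5, 7]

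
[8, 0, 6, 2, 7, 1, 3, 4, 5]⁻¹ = [1, 5, 3, 6, 7, 8, 2, 4, 0]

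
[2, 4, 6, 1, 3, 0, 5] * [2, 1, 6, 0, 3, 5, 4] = [6, 3, 4, 1, 0, 2, 5]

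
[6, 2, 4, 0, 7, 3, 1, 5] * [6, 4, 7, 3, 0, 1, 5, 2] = [5, 7, 0, 6, 2, 3, 4, 1]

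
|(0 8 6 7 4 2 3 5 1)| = 9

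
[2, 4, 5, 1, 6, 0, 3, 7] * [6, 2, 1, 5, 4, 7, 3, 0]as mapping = [0→1, 1→4, 2→7, 3→2, 4→3, 5→6, 6→5, 7→0]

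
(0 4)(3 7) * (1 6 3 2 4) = (0 1 6 3 7 2 4)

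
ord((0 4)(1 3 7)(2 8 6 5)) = 12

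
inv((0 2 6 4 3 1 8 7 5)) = (0 5 7 8 1 3 4 6 2)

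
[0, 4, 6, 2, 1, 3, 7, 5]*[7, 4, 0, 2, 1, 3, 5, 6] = [7, 1, 5, 0, 4, 2, 6, 3]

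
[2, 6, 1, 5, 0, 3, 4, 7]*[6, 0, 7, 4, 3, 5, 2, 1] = [7, 2, 0, 5, 6, 4, 3, 1]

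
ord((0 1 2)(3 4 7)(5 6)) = 6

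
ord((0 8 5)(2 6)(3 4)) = 6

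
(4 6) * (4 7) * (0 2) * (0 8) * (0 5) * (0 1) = (0 2 8 5 1)(4 6 7)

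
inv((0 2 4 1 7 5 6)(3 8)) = (0 6 5 7 1 4 2)(3 8)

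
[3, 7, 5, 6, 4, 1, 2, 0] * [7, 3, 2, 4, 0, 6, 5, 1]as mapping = [0→4, 1→1, 2→6, 3→5, 4→0, 5→3, 6→2, 7→7]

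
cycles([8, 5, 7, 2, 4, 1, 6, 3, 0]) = (0 8)(1 5)(2 7 3)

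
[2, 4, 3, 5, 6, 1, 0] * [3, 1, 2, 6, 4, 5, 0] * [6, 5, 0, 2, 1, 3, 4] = [0, 1, 4, 3, 6, 5, 2]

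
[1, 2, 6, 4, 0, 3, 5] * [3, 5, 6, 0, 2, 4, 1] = [5, 6, 1, 2, 3, 0, 4]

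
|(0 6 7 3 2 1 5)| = 7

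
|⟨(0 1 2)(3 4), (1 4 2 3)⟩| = 120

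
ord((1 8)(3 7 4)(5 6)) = 6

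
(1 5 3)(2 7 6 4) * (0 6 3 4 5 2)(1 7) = (0 6 5 4)(1 2)(3 7)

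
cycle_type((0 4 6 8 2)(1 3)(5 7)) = 2^2.5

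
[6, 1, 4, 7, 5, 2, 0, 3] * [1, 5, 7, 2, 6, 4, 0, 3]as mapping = [0→0, 1→5, 2→6, 3→3, 4→4, 5→7, 6→1, 7→2]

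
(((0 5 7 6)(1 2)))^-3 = (0 5 7 6)(1 2)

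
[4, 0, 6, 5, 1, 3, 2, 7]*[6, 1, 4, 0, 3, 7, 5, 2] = [3, 6, 5, 7, 1, 0, 4, 2]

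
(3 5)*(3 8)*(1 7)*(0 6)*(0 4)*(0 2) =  (0 6 4 2)(1 7)(3 5 8)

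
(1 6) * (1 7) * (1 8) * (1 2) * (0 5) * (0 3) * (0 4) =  (0 5 3 4)(1 6 7 8 2)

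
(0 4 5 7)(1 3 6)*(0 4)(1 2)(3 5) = (1 5 7 4 3 6 2)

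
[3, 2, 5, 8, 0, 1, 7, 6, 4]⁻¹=[4, 5, 1, 0, 8, 2, 7, 6, 3]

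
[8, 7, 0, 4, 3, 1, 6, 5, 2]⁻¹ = [2, 5, 8, 4, 3, 7, 6, 1, 0]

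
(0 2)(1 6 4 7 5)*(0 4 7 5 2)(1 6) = (2 4 5 6 7)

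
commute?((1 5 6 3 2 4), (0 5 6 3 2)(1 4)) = no:(1 5 6 3 2 4)*(0 5 6 3 2)(1 4) = (0 5 3)(1 6 2), (0 5 6 3 2)(1 4)*(1 5 6 3 2 4) = (0 6 2)(3 4 5)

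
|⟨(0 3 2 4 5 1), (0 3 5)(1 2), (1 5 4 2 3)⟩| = 720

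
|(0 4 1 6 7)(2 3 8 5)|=20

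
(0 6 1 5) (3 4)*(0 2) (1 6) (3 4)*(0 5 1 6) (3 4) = (0 6) (2 5) (3 4) 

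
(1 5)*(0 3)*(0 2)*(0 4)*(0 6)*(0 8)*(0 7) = (0 3 2 4 6 8 7)(1 5)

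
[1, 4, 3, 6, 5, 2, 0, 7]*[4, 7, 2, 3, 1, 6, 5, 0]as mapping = [0→7, 1→1, 2→3, 3→5, 4→6, 5→2, 6→4, 7→0]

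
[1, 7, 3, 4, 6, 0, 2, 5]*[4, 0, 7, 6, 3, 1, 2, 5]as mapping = [0→0, 1→5, 2→6, 3→3, 4→2, 5→4, 6→7, 7→1]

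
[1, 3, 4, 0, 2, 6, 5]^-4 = [3, 0, 2, 1, 4, 5, 6]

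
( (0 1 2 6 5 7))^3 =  (0 6)(1 5)(2 7)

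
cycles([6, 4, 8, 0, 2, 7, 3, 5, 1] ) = (0 6 3)(1 4 2 8)(5 7)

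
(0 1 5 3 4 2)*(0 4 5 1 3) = (0 3 5)(2 4)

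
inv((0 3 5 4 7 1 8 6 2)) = (0 2 6 8 1 7 4 5 3)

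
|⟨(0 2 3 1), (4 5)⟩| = 8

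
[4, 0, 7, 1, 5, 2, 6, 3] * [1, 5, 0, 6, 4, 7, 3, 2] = [4, 1, 2, 5, 7, 0, 3, 6]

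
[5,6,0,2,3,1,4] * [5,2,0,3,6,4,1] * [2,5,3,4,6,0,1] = [6,5,0,2,4,3,1] 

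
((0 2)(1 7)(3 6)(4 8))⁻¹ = (0 2)(1 7)(3 6)(4 8)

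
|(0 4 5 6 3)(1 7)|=10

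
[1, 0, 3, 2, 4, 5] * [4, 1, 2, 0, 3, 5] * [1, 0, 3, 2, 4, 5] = [0, 4, 1, 3, 2, 5]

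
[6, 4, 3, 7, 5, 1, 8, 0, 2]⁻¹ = [7, 5, 8, 2, 1, 4, 0, 3, 6]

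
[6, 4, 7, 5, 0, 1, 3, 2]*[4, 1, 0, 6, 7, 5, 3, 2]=[3, 7, 2, 5, 4, 1, 6, 0]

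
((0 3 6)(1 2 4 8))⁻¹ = (0 6 3)(1 8 4 2)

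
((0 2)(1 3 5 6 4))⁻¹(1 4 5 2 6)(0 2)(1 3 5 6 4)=(0 4 3 1 6)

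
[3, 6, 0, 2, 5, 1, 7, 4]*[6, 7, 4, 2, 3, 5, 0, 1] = [2, 0, 6, 4, 5, 7, 1, 3]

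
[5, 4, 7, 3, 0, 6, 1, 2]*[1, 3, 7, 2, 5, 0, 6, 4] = [0, 5, 4, 2, 1, 6, 3, 7]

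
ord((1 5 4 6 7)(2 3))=10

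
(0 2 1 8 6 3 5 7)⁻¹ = (0 7 5 3 6 8 1 2)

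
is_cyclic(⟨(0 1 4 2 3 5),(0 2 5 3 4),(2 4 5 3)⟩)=no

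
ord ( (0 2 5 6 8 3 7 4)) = 8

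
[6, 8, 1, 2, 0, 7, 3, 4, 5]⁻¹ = [4, 2, 3, 6, 7, 8, 0, 5, 1]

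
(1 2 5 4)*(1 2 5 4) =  (1 5)(2 4)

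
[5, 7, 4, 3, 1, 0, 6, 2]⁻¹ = [5, 4, 7, 3, 2, 0, 6, 1]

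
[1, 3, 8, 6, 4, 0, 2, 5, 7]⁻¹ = [5, 0, 6, 1, 4, 7, 3, 8, 2]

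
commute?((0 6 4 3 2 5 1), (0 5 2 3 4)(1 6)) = no:(0 6 4 3 2 5 1)*(0 5 2 3 4)(1 6) = (0 1 5 6), (0 5 2 3 4)(1 6)*(0 6 4 3 2 5 1) = (0 1 4 6)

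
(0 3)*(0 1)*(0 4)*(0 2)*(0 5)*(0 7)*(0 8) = (0 3 1 4 2 5 7 8)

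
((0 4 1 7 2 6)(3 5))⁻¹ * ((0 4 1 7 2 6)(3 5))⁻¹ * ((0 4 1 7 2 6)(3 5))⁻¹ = (0 7)(1 6)(2 4)(3 5)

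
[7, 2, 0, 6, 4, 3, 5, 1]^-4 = [0, 1, 2, 5, 4, 6, 3, 7]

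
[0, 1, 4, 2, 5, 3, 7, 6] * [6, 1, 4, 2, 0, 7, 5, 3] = [6, 1, 0, 4, 7, 2, 3, 5]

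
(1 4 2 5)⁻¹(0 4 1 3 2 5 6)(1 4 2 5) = (0 2 4 3 5 1 6)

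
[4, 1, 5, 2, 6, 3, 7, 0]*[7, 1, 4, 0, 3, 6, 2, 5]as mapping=[0→3, 1→1, 2→6, 3→4, 4→2, 5→0, 6→5, 7→7]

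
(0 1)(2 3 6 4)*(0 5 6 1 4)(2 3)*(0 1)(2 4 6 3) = (0 6 1 5 3)(2 4)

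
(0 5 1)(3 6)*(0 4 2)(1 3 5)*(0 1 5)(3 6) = (0 5 6)(1 4 2)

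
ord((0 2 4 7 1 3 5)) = 7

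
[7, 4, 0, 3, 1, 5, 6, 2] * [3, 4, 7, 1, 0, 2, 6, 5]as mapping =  [0→5, 1→0, 2→3, 3→1, 4→4, 5→2, 6→6, 7→7]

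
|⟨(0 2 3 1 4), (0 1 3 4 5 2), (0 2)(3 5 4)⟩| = 720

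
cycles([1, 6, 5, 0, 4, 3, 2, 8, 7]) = (0 1 6 2 5 3)(7 8)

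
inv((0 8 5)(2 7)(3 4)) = (0 5 8)(2 7)(3 4)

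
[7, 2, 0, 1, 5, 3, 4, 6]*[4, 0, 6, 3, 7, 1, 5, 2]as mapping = [0→2, 1→6, 2→4, 3→0, 4→1, 5→3, 6→7, 7→5]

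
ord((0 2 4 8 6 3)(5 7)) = 6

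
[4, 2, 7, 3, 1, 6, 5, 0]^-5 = [0, 1, 2, 3, 4, 6, 5, 7]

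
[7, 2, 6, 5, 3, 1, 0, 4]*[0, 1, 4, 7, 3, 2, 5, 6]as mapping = [0→6, 1→4, 2→5, 3→2, 4→7, 5→1, 6→0, 7→3]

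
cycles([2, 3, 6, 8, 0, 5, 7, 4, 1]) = (0 2 6 7 4)(1 3 8)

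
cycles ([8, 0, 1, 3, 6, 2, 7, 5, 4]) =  (0 8 4 6 7 5 2 1)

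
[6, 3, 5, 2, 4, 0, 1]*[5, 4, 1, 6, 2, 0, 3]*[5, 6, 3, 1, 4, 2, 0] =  [1, 0, 5, 6, 3, 2, 4]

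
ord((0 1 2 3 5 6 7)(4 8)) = 14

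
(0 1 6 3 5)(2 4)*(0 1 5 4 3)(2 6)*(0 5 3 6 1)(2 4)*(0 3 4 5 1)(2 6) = (0 4)(1 5 3 6)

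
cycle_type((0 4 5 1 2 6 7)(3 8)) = 2.7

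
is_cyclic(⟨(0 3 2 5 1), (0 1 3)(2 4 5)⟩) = no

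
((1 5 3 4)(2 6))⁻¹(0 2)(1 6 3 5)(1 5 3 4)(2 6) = (0 6)(2 4 3 5)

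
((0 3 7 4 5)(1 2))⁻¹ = (0 5 4 7 3)(1 2)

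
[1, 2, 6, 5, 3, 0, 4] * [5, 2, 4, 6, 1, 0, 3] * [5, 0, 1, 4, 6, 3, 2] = [1, 6, 4, 5, 2, 3, 0]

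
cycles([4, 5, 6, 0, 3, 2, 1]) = (0 4 3)(1 5 2 6)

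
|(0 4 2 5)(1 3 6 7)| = 4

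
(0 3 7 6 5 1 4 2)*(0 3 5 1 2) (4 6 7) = (0 5 2 3 4) (1 6) 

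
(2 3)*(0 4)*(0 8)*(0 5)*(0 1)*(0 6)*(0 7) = (0 4 8 5 1 6 7)(2 3)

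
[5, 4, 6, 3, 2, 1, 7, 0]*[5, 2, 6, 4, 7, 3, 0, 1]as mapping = [0→3, 1→7, 2→0, 3→4, 4→6, 5→2, 6→1, 7→5]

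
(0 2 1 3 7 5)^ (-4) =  (0 1 7)(2 3 5)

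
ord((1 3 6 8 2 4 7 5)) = 8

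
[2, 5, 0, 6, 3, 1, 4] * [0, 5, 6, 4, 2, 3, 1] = [6, 3, 0, 1, 4, 5, 2]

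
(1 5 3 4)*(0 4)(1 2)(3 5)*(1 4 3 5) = (0 3)(1 5)(2 4)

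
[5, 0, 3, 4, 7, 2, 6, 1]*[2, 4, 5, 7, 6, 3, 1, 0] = [3, 2, 7, 6, 0, 5, 1, 4]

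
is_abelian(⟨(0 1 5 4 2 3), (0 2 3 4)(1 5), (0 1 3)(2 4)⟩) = no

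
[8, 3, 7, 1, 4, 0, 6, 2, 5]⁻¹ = [5, 3, 7, 1, 4, 8, 6, 2, 0]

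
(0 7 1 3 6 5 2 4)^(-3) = (0 5 1 4 6 7 2 3)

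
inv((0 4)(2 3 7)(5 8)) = (0 4)(2 7 3)(5 8)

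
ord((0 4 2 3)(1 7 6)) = 12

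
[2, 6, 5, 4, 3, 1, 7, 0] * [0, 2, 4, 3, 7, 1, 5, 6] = [4, 5, 1, 7, 3, 2, 6, 0]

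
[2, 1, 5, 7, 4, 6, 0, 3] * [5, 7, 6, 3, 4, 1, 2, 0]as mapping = [0→6, 1→7, 2→1, 3→0, 4→4, 5→2, 6→5, 7→3]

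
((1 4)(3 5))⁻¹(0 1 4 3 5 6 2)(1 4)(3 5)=(0 4 1 5 3 6 2)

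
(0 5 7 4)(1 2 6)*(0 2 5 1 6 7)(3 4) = (0 1 5)(2 7 3 4)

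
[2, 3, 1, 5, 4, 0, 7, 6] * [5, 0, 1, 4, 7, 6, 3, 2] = [1, 4, 0, 6, 7, 5, 2, 3]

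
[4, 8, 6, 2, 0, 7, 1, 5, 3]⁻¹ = [4, 6, 3, 8, 0, 7, 2, 5, 1]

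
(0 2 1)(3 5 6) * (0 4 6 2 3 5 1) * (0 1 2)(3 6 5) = (0 6 3 2 1 4 5)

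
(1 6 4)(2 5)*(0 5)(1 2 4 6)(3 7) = (0 5 4 2)(3 7)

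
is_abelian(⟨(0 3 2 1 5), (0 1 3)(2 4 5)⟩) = no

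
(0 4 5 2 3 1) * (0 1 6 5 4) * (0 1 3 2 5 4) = (0 1 3 6 4)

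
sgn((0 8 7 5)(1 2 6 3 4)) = -1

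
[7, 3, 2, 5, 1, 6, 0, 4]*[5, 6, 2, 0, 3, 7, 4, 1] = [1, 0, 2, 7, 6, 4, 5, 3]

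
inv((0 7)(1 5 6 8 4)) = (0 7)(1 4 8 6 5)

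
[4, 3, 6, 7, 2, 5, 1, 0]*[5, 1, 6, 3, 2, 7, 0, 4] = [2, 3, 0, 4, 6, 7, 1, 5]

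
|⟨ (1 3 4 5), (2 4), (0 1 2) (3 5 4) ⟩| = 720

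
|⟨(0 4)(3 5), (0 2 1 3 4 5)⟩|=36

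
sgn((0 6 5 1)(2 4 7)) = -1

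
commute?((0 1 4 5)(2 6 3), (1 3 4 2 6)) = no:(0 1 4 5)(2 6 3) * (1 3 4 2 6) = (0 3 6 4 5)(1 2), (1 3 4 2 6) * (0 1 4 5)(2 6 3) = (0 1 2 3 5)(4 6)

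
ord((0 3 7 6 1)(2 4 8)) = 15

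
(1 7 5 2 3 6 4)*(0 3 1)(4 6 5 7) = (0 3 5 2 1 4)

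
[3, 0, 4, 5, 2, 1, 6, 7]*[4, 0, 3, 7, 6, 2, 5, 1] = [7, 4, 6, 2, 3, 0, 5, 1]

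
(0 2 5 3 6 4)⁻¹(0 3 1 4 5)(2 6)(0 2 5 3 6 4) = (0 3 2 6 1)(4 5)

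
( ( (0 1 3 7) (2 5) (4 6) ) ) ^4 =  () 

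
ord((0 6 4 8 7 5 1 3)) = 8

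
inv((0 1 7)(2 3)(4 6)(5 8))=(0 7 1)(2 3)(4 6)(5 8)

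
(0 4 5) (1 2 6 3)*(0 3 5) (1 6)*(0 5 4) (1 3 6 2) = (2 3) (4 5 6) 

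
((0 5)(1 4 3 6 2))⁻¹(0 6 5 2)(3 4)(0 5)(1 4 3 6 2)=(0 1 5 2)(3 6)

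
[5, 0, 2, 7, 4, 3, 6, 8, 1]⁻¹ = [1, 8, 2, 5, 4, 0, 6, 3, 7]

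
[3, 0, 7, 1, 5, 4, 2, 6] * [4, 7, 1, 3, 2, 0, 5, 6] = [3, 4, 6, 7, 0, 2, 1, 5]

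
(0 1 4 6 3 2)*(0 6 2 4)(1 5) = (0 5 1)(2 6 3 4)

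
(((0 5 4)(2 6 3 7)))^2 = (0 4 5)(2 3)(6 7)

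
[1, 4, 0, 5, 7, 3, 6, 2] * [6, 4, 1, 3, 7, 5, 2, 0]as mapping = [0→4, 1→7, 2→6, 3→5, 4→0, 5→3, 6→2, 7→1]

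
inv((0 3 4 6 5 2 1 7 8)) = (0 8 7 1 2 5 6 4 3)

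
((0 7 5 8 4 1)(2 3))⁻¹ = (0 1 4 8 5 7)(2 3)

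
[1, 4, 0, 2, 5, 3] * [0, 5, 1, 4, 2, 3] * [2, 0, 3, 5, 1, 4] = [4, 3, 2, 0, 5, 1]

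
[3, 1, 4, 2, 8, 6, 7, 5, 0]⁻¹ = [8, 1, 3, 0, 2, 7, 5, 6, 4]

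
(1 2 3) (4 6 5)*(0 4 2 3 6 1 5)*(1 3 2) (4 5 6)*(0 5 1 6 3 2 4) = (0 1 4 2) (5 6) 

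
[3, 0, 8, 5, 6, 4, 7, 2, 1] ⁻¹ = [1, 8, 7, 0, 5, 3, 4, 6, 2] 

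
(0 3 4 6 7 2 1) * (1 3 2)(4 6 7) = (0 2 3 6 4 7 1)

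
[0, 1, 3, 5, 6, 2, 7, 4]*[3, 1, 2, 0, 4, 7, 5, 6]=[3, 1, 0, 7, 5, 2, 6, 4]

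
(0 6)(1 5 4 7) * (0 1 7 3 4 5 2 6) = (1 2 6)(3 4)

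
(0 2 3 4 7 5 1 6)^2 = (0 3 7 1)(2 4 5 6)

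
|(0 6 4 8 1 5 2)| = 7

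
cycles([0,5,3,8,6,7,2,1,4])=(1 5 7)(2 3 8 4 6)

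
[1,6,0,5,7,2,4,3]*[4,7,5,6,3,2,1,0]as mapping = [0→7,1→1,2→4,3→2,4→0,5→5,6→3,7→6]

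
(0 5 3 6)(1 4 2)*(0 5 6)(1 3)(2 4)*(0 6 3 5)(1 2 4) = (0 3 6)(1 4)(2 5)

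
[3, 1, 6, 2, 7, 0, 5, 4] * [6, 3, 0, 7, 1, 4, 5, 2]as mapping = [0→7, 1→3, 2→5, 3→0, 4→2, 5→6, 6→4, 7→1]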